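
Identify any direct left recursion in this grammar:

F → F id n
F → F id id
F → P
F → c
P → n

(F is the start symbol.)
Direct left recursion occurs when N → N α for some non-terminal N (the right-hand side begins with the left-hand side itself).

F → F id n: LEFT RECURSIVE (starts with F)
F → F id id: LEFT RECURSIVE (starts with F)
F → P: starts with P
F → c: starts with c
P → n: starts with n

The grammar has direct left recursion on: F.

Answer: Yes, F is left-recursive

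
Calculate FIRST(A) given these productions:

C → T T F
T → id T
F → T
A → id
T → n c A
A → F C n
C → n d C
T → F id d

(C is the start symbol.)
{ 'id', 'n' }

To compute FIRST(A), examine every production with A on the left-hand side, reading each right-hand side left to right until a non-nullable symbol is reached.

FIRST sets of the other non-terminals involved (by the same procedure, iterated to a fixed point):
  FIRST(F) = { 'id', 'n' }

From A → id:
  - id is a terminal: add 'id' and stop
From A → F C n:
  - F is a non-terminal: add FIRST(F) \ {ε} = { 'id', 'n' }
    F is not nullable, so stop

Collecting: FIRST(A) = { 'id', 'n' }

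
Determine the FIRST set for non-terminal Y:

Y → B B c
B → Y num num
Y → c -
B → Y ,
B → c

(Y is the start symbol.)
{ 'c' }

FIRST sets of the other non-terminals involved (by the same procedure, iterated to a fixed point):
  FIRST(B) = { 'c' }

From Y → B B c:
  - B is a non-terminal: add FIRST(B) \ {ε} = { 'c' }
    B is not nullable, so stop
From Y → c -:
  - c is a terminal: add 'c' and stop

Collecting: FIRST(Y) = { 'c' }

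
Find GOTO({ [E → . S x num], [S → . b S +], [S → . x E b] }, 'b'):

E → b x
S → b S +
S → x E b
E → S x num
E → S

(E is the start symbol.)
{ [S → . b S +], [S → . x E b], [S → b . S +] }

GOTO(I, 'b') = CLOSURE({ [A → αX.β] : [A → α.Xβ] ∈ I, X = 'b' })

Items with dot before 'b', with the dot advanced:
  [S → . b S +] → [S → b . S +]
Closure of the advanced items:
  [S → b . S +] has the dot before S: add [S → . b S +], [S → . x E b]

GOTO = { [S → . b S +], [S → . x E b], [S → b . S +] }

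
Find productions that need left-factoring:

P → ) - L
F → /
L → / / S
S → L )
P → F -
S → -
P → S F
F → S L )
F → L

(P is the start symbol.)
No, left-factoring is not needed

Left-factoring is needed when two productions for the same non-terminal
share a common prefix on the right-hand side.

Productions for P:
  P → ) - L
  P → F -
  P → S F
Productions for F:
  F → /
  F → S L )
  F → L
Productions for S:
  S → L )
  S → -

No common prefixes found.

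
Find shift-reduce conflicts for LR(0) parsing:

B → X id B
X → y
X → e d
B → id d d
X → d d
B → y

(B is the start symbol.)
Augment with B' → B and build the canonical LR(0) collection (I0 = CLOSURE({[B' → . B]}), then GOTO on every symbol after a dot until no new states appear). It has 13 states:
  I0: { [B → . X id B], [B → . id d d], [B → . y], [B' → . B], [X → . d d], [X → . e d], [X → . y] }  — shift
  I1: { [B' → B .] }  — accept
  I2: { [B → X . id B] }  — shift
  I3: { [X → d . d] }  — shift
  I4: { [X → e . d] }  — shift
  I5: { [B → id . d d] }  — shift
  I6: { [B → y .], [X → y .] }  — 2 reduces
  I7: { [B → id d . d] }  — shift
  I8: { [B → id d d .] }  — reduce
  I9: { [X → e d .] }  — reduce
  I10: { [X → d d .] }  — reduce
  I11: { [B → . X id B], [B → . id d d], [B → . y], [B → X id . B], [X → . d d], [X → . e d], [X → . y] }  — shift
  I12: { [B → X id B .] }  — reduce

No state contains both a complete item and a shift item.

Answer: No shift-reduce conflicts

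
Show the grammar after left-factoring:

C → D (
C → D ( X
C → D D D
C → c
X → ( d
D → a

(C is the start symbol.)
Left-factoring transforms A → αβ₁ | αβ₂ into A → αA' and A' → β₁ | β₂
(α is the longest common prefix among the alternatives). Repeat until
no nonterminal has two alternatives with a common prefix.

Round 1: C has alternatives sharing prefix 'D'. Introduce C': C → D C'
  Add: C' → (
  Add: C' → ( X
  Add: C' → D D

Round 2: C' has alternatives sharing prefix '('. Introduce C'': C' → ( C''
  Add: C'' → ε
  Add: C'' → X

No remaining common prefixes — done.

Resulting grammar:
C → D C'
C' → ( C''
C'' → ε
C'' → X
C' → D D
C → c
X → ( d
D → a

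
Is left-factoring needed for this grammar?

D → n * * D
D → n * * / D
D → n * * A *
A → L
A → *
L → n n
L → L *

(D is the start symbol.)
Left-factoring is needed when two productions for the same non-terminal
share a common prefix on the right-hand side.

Productions for D:
  D → n * * D
  D → n * * / D
  D → n * * A *
Productions for A:
  A → L
  A → *
Productions for L:
  L → n n
  L → L *

Found common prefix 'n * *' in productions for D

Answer: Yes, D has productions with common prefix 'n * *'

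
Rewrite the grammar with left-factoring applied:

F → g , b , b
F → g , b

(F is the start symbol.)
F → g , b F'
F' → , b
F' → ε

Left-factoring transforms A → αβ₁ | αβ₂ into A → αA' and A' → β₁ | β₂
(α is the longest common prefix among the alternatives). Repeat until
no nonterminal has two alternatives with a common prefix.

Round 1: F has alternatives sharing prefix 'g , b'. Introduce F': F → g , b F'
  Add: F' → , b
  Add: F' → ε

No remaining common prefixes — done.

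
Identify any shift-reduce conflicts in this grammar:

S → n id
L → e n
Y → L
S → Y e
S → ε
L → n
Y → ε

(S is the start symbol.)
Augment with S' → S and build the canonical LR(0) collection (I0 = CLOSURE({[S' → . S]}), then GOTO on every symbol after a dot until no new states appear). It has 9 states:
  I0: { [L → . e n], [L → . n], [S → . Y e], [S → . n id], [S → .], [S' → . S], [Y → . L], [Y → .] }  — shift, 2 reduces
  I1: { [Y → L .] }  — reduce
  I2: { [S' → S .] }  — accept
  I3: { [S → Y . e] }  — shift
  I4: { [L → e . n] }  — shift
  I5: { [L → n .], [S → n . id] }  — shift, reduce
  I6: { [S → n id .] }  — reduce
  I7: { [L → e n .] }  — reduce
  I8: { [S → Y e .] }  — reduce

I0 contains reduce items [S → .], [Y → .] and shift items [L → . e n], [L → . n], [S → . n id] — shift-reduce conflict.
I5 contains reduce item [L → n .] and shift item [S → n . id] — shift-reduce conflict.

Answer: Yes — I0: [S → .] vs [L → . e n]; I5: [L → n .] vs [S → n . id]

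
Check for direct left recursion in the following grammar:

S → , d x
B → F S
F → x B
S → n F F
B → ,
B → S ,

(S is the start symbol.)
S → , d x: starts with ','
B → F S: starts with F
F → x B: starts with x
S → n F F: starts with n
B → ,: starts with ','
B → S ,: starts with S

No direct left recursion found.

Answer: No direct left recursion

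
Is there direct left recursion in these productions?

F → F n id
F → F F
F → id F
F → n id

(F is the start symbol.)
Yes, F is left-recursive

F → F n id: LEFT RECURSIVE (starts with F)
F → F F: LEFT RECURSIVE (starts with F)
F → id F: starts with id
F → n id: starts with n

The grammar has direct left recursion on: F.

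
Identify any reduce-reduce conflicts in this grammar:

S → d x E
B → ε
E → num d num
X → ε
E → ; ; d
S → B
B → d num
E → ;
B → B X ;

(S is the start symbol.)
A reduce-reduce conflict occurs when an LR(0) state has two complete items [A → α .] and [B → β .] — both call for a reduction, and with no lookahead the parser cannot choose between them.

Augment with S' → S and build the canonical LR(0) collection (I0 = CLOSURE({[S' → . S]}), then GOTO on every symbol after a dot until no new states appear). It has 15 states:
  I0: { [B → . B X ;], [B → . d num], [B → .], [S → . B], [S → . d x E], [S' → . S] }  — shift, reduce
  I1: { [B → B . X ;], [S → B .], [X → .] }  — 2 reduces
  I2: { [S' → S .] }  — accept
  I3: { [B → d . num], [S → d . x E] }  — shift
  I4: { [B → d num .] }  — reduce
  I5: { [E → . ; ; d], [E → . ;], [E → . num d num], [S → d x . E] }  — shift
  I6: { [E → ; . ; d], [E → ; .] }  — shift, reduce
  I7: { [S → d x E .] }  — reduce
  I8: { [E → num . d num] }  — shift
  I9: { [E → num d . num] }  — shift
  I10: { [E → num d num .] }  — reduce
  I11: { [E → ; ; . d] }  — shift
  I12: { [E → ; ; d .] }  — reduce
  I13: { [B → B X . ;] }  — shift
  I14: { [B → B X ; .] }  — reduce

I1 contains complete items [S → B .], [X → .] — reduce-reduce conflict.

Answer: Yes — I1: [S → B .] vs [X → .]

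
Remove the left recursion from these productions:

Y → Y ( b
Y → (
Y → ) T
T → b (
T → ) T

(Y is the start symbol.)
Y → ( Y'
Y → ) T Y'
Y' → ( b Y'
Y' → ε
T → b (
T → ) T

Y is directly left-recursive. The standard transformation for
  A → A α₁ | ... | A α_m | β₁ | ... | β_n
is
  A  → β₁ A' | ... | β_n A'
  A' → α₁ A' | ... | α_m A' | ε

Y → ( becomes Y → ( Y'
Y → ) T becomes Y → ) T Y'
Y → Y ( b becomes Y' → ( b Y'
Add Y' → ε

Productions for other non-terminals are unchanged:
  T → b (
  T → ) T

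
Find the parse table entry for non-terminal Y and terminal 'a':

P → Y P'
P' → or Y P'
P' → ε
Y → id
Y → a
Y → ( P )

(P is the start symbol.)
Y → a

To find M[Y, 'a'], we find productions for Y where 'a' is in the predict set (PREDICT(N → α) = (FIRST(α) \ {ε}) ∪ (FOLLOW(N) if α ⇒* ε)).

Y → id: PREDICT = { 'id' }
Y → a: PREDICT = { 'a' }
  'a' is in predict set, so this production goes in M[Y, 'a']
Y → ( P ): PREDICT = { '(' }

M[Y, 'a'] = Y → a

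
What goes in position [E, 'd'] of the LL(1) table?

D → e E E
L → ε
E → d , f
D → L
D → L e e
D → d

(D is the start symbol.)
To find M[E, 'd'], we find productions for E where 'd' is in the predict set (PREDICT(N → α) = (FIRST(α) \ {ε}) ∪ (FOLLOW(N) if α ⇒* ε)).

E → d , f: PREDICT = { 'd' }
  'd' is in predict set, so this production goes in M[E, 'd']

M[E, 'd'] = E → d , f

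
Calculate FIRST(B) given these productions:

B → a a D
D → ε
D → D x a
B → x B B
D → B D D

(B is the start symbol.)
From B → a a D:
  - a is a terminal: add 'a' and stop
From B → x B B:
  - x is a terminal: add 'x' and stop

Collecting: FIRST(B) = { 'a', 'x' }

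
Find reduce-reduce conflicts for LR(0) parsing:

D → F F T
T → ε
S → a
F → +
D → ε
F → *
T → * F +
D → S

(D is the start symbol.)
A reduce-reduce conflict occurs when an LR(0) state has two complete items [A → α .] and [B → β .] — both call for a reduction, and with no lookahead the parser cannot choose between them.

Augment with D' → D and build the canonical LR(0) collection (I0 = CLOSURE({[D' → . D]}), then GOTO on every symbol after a dot until no new states appear). It has 12 states:
  I0: { [D → . F F T], [D → . S], [D → .], [D' → . D], [F → . *], [F → . +], [S → . a] }  — shift, reduce
  I1: { [F → * .] }  — reduce
  I2: { [F → + .] }  — reduce
  I3: { [D' → D .] }  — accept
  I4: { [D → F . F T], [F → . *], [F → . +] }  — shift
  I5: { [D → S .] }  — reduce
  I6: { [S → a .] }  — reduce
  I7: { [D → F F . T], [T → . * F +], [T → .] }  — shift, reduce
  I8: { [F → . *], [F → . +], [T → * . F +] }  — shift
  I9: { [D → F F T .] }  — reduce
  I10: { [T → * F . +] }  — shift
  I11: { [T → * F + .] }  — reduce

No state contains more than one complete item.

Answer: No reduce-reduce conflicts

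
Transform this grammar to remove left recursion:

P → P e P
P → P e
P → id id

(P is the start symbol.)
P is directly left-recursive. The standard transformation for
  A → A α₁ | ... | A α_m | β₁ | ... | β_n
is
  A  → β₁ A' | ... | β_n A'
  A' → α₁ A' | ... | α_m A' | ε

P → id id becomes P → id id P'
P → P e P becomes P' → e P P'
P → P e becomes P' → e P'
Add P' → ε

Resulting grammar:
P → id id P'
P' → e P P'
P' → e P'
P' → ε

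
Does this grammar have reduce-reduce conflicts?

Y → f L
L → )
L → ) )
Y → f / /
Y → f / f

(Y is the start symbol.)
Augment with Y' → Y and build the canonical LR(0) collection (I0 = CLOSURE({[Y' → . Y]}), then GOTO on every symbol after a dot until no new states appear). It has 9 states:
  I0: { [Y → . f / /], [Y → . f / f], [Y → . f L], [Y' → . Y] }  — shift
  I1: { [Y' → Y .] }  — accept
  I2: { [L → . ) )], [L → . )], [Y → f . / /], [Y → f . / f], [Y → f . L] }  — shift
  I3: { [L → ) . )], [L → ) .] }  — shift, reduce
  I4: { [Y → f / . /], [Y → f / . f] }  — shift
  I5: { [Y → f L .] }  — reduce
  I6: { [Y → f / / .] }  — reduce
  I7: { [Y → f / f .] }  — reduce
  I8: { [L → ) ) .] }  — reduce

No state contains more than one complete item.

Answer: No reduce-reduce conflicts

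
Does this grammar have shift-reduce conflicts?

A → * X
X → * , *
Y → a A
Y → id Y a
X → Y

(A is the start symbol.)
No shift-reduce conflicts

Augment with A' → A and build the canonical LR(0) collection (I0 = CLOSURE({[A' → . A]}), then GOTO on every symbol after a dot until no new states appear). It has 13 states:
  I0: { [A → . * X], [A' → . A] }  — shift
  I1: { [A → * . X], [X → . * , *], [X → . Y], [Y → . a A], [Y → . id Y a] }  — shift
  I2: { [A' → A .] }  — accept
  I3: { [X → * . , *] }  — shift
  I4: { [A → * X .] }  — reduce
  I5: { [X → Y .] }  — reduce
  I6: { [A → . * X], [Y → a . A] }  — shift
  I7: { [Y → . a A], [Y → . id Y a], [Y → id . Y a] }  — shift
  I8: { [Y → id Y . a] }  — shift
  I9: { [Y → id Y a .] }  — reduce
  I10: { [Y → a A .] }  — reduce
  I11: { [X → * , . *] }  — shift
  I12: { [X → * , * .] }  — reduce

No state contains both a complete item and a shift item.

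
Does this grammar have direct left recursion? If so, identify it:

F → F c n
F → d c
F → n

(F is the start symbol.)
Direct left recursion occurs when N → N α for some non-terminal N (the right-hand side begins with the left-hand side itself).

F → F c n: LEFT RECURSIVE (starts with F)
F → d c: starts with d
F → n: starts with n

The grammar has direct left recursion on: F.

Answer: Yes, F is left-recursive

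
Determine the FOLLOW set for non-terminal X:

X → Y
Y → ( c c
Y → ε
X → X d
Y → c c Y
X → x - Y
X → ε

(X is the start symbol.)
X is the start symbol, so $ ∈ FOLLOW(X).
In X → X d: X is followed by d, add FIRST(d) \ {ε} = { 'd' }

Taking the union: FOLLOW(X) = { $, 'd' }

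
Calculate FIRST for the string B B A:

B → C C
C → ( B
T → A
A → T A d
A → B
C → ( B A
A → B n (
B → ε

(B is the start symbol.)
{ '(', 'd', 'n', ε }

FIRST sets of the non-terminals involved (from the grammar, by fixed-point iteration):
  FIRST(B) = { '(', ε }
  FIRST(A) = { '(', 'd', 'n', ε }

To compute FIRST(B B A), process the symbols left to right:
Symbol B is a non-terminal. Add FIRST(B) \ {ε} = { '(' }
B is nullable (ε ∈ FIRST(B)), continue to the next symbol.
Symbol B is a non-terminal. Add FIRST(B) \ {ε} = { '(' }
B is nullable (ε ∈ FIRST(B)), continue to the next symbol.
Symbol A is a non-terminal. Add FIRST(A) \ {ε} = { '(', 'd', 'n' }
A is nullable (ε ∈ FIRST(A)), continue to the next symbol.
All symbols are nullable, so ε is in the result.
FIRST(B B A) = { '(', 'd', 'n', ε }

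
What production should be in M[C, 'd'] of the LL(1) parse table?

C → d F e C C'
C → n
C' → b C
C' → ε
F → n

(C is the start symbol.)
To find M[C, 'd'], we find productions for C where 'd' is in the predict set (PREDICT(N → α) = (FIRST(α) \ {ε}) ∪ (FOLLOW(N) if α ⇒* ε)).

C → d F e C C': PREDICT = { 'd' }
  'd' is in predict set, so this production goes in M[C, 'd']
C → n: PREDICT = { 'n' }

M[C, 'd'] = C → d F e C C'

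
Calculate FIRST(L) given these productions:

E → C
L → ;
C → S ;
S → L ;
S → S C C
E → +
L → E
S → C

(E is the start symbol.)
{ '+', ';' }

To compute FIRST(L), examine every production with L on the left-hand side, reading each right-hand side left to right until a non-nullable symbol is reached.

FIRST sets of the other non-terminals involved (by the same procedure, iterated to a fixed point):
  FIRST(E) = { '+', ';' }

From L → ;:
  - ';' is a terminal: add ';' and stop
From L → E:
  - E is a non-terminal: add FIRST(E) \ {ε} = { '+', ';' }
    E is not nullable, so stop

Collecting: FIRST(L) = { '+', ';' }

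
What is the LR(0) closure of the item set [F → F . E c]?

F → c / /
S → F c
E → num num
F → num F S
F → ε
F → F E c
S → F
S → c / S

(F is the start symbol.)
To compute CLOSURE, for each item [A → α.Bβ] where B is a non-terminal, add [B → .γ] for all productions B → γ; repeat for the newly added items until nothing changes.

Start with: [F → F . E c]
  [F → F . E c] has the dot before E: add [E → . num num]
No further items can be added.

CLOSURE = { [E → . num num], [F → F . E c] }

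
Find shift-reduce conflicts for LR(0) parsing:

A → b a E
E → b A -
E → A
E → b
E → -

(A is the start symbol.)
Yes — I7: [E → b .] vs [A → . b a E]

Augment with A' → A and build the canonical LR(0) collection (I0 = CLOSURE({[A' → . A]}), then GOTO on every symbol after a dot until no new states appear). It has 10 states:
  I0: { [A → . b a E], [A' → . A] }  — shift
  I1: { [A' → A .] }  — accept
  I2: { [A → b . a E] }  — shift
  I3: { [A → . b a E], [A → b a . E], [E → . -], [E → . A], [E → . b A -], [E → . b] }  — shift
  I4: { [E → - .] }  — reduce
  I5: { [E → A .] }  — reduce
  I6: { [A → b a E .] }  — reduce
  I7: { [A → . b a E], [A → b . a E], [E → b . A -], [E → b .] }  — shift, reduce
  I8: { [E → b A . -] }  — shift
  I9: { [E → b A - .] }  — reduce

I7 contains reduce item [E → b .] and shift items [A → . b a E], [A → b . a E] — shift-reduce conflict.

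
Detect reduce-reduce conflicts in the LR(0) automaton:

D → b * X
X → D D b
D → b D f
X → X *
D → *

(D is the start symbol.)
No reduce-reduce conflicts

Augment with D' → D and build the canonical LR(0) collection (I0 = CLOSURE({[D' → . D]}), then GOTO on every symbol after a dot until no new states appear). It has 12 states:
  I0: { [D → . *], [D → . b * X], [D → . b D f], [D' → . D] }  — shift
  I1: { [D → * .] }  — reduce
  I2: { [D' → D .] }  — accept
  I3: { [D → . *], [D → . b * X], [D → . b D f], [D → b . * X], [D → b . D f] }  — shift
  I4: { [D → * .], [D → . *], [D → . b * X], [D → . b D f], [D → b * . X], [X → . D D b], [X → . X *] }  — shift, reduce
  I5: { [D → b D . f] }  — shift
  I6: { [D → b D f .] }  — reduce
  I7: { [D → . *], [D → . b * X], [D → . b D f], [X → D . D b] }  — shift
  I8: { [D → b * X .], [X → X . *] }  — shift, reduce
  I9: { [X → X * .] }  — reduce
  I10: { [X → D D . b] }  — shift
  I11: { [X → D D b .] }  — reduce

No state contains more than one complete item.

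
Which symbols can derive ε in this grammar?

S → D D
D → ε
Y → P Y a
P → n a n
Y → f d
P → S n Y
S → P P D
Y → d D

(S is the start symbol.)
{ 'D', 'S' }

ε-productions: D → ε
So D is immediately nullable.
S → D D: every symbol on the right is nullable, so S is nullable too.
No further non-terminal can be added: every production for the remaining non-terminals contains a terminal or a non-nullable non-terminal.
Nullable = { 'D', 'S' }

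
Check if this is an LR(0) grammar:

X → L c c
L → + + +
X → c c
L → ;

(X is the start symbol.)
A grammar is LR(0) if no state in the canonical LR(0) collection has:
  - both a shift item (dot before a terminal) and a complete item (shift-reduce conflict), or
  - two or more complete items (reduce-reduce conflict; the accept item [X' → X .] counts as a complete item here).

Augment with X' → X and build the canonical LR(0) collection (I0 = CLOSURE({[X' → . X]}), then GOTO on every symbol after a dot until no new states appear). It has 11 states:
  I0: { [L → . + + +], [L → . ;], [X → . L c c], [X → . c c], [X' → . X] }  — shift
  I1: { [L → + . + +] }  — shift
  I2: { [L → ; .] }  — reduce
  I3: { [X → L . c c] }  — shift
  I4: { [X' → X .] }  — accept
  I5: { [X → c . c] }  — shift
  I6: { [X → c c .] }  — reduce
  I7: { [X → L c . c] }  — shift
  I8: { [X → L c c .] }  — reduce
  I9: { [L → + + . +] }  — shift
  I10: { [L → + + + .] }  — reduce

Every state is either a pure shift/goto state or contains exactly one complete item and nothing to shift — no conflicts. The grammar is LR(0).

Answer: Yes, the grammar is LR(0)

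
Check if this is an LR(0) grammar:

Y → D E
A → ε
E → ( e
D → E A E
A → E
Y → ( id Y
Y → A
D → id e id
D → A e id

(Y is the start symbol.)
No. Shift-reduce conflict between [A → .] and [D → . id e id]

A grammar is LR(0) if no state in the canonical LR(0) collection has:
  - both a shift item (dot before a terminal) and a complete item (shift-reduce conflict), or
  - two or more complete items (reduce-reduce conflict; the accept item [Y' → Y .] counts as a complete item here).

Augment with Y' → Y and build the canonical LR(0) collection (I0 = CLOSURE({[Y' → . Y]}), then GOTO on every symbol after a dot until no new states appear). It has 19 states:
  I0: { [A → . E], [A → .], [D → . A e id], [D → . E A E], [D → . id e id], [E → . ( e], [Y → . ( id Y], [Y → . A], [Y → . D E], [Y' → . Y] }  — shift, reduce
  I1: { [E → ( . e], [Y → ( . id Y] }  — shift
  I2: { [D → A . e id], [Y → A .] }  — shift, reduce
  I3: { [E → . ( e], [Y → D . E] }  — shift
  I4: { [A → . E], [A → .], [A → E .], [D → E . A E], [E → . ( e] }  — shift, 2 reduces
  I5: { [Y' → Y .] }  — accept
  I6: { [D → id . e id] }  — shift
  I7: { [D → id e . id] }  — shift
  I8: { [D → id e id .] }  — reduce
  I9: { [E → ( . e] }  — shift
  I10: { [D → E A . E], [E → . ( e] }  — shift
  I11: { [A → E .] }  — reduce
  I12: { [D → E A E .] }  — reduce
  I13: { [E → ( e .] }  — reduce
  I14: { [Y → D E .] }  — reduce
  I15: { [D → A e . id] }  — shift
  I16: { [D → A e id .] }  — reduce
  I17: { [A → . E], [A → .], [D → . A e id], [D → . E A E], [D → . id e id], [E → . ( e], [Y → ( id . Y], [Y → . ( id Y], [Y → . A], [Y → . D E] }  — shift, reduce
  I18: { [Y → ( id Y .] }  — reduce

Conflict in state I0:
  Shift-reduce conflict between [A → .] and [D → . id e id]
So the grammar is NOT LR(0).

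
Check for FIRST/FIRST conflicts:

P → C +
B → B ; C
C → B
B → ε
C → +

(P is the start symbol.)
FIRST sets of the non-terminals at (or reachable through a nullable prefix from) the front of some alternative:
  FIRST(B) = { ';', ε }

Productions for B:
  B → B ; C: FIRST = { ';' }
  B → ε: FIRST = { ε }
Productions for C:
  C → B: FIRST = { ';', ε }
  C → +: FIRST = { '+' }
P has only one production, so no FIRST/FIRST conflict is possible there.

All alternatives of each non-terminal have pairwise disjoint FIRST sets.

Answer: No FIRST/FIRST conflicts.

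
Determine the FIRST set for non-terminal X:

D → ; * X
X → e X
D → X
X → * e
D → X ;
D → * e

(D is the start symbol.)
{ '*', 'e' }

From X → e X:
  - e is a terminal: add 'e' and stop
From X → * e:
  - '*' is a terminal: add '*' and stop

Collecting: FIRST(X) = { '*', 'e' }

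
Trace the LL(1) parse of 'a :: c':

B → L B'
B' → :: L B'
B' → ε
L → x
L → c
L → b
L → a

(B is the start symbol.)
LL(1) parsing maintains a stack (initially the start symbol over $) and the input. At each step: if the stack top is a terminal, match it against the current input token; if it is a non-terminal N, replace it with the RHS of M[N, lookahead] (the unique production whose predict set contains the lookahead).

Stack is shown with the top on the left.

Stack      Input     Action
---------------------------
B $        a :: c $  output B → L B'
L B' $     a :: c $  output L → a
a B' $     a :: c $  match 'a'
B' $       :: c $    output B' → :: L B'
:: L B' $  :: c $    match '::'
L B' $     c $       output L → c
c B' $     c $       match 'c'
B' $       $         output B' → ε
$          $         accept

The string is accepted.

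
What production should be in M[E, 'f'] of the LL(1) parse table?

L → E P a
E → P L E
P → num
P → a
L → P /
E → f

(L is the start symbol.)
To find M[E, 'f'], we find productions for E where 'f' is in the predict set (PREDICT(N → α) = (FIRST(α) \ {ε}) ∪ (FOLLOW(N) if α ⇒* ε)).

Relevant sets:
  FIRST(P) = { 'a', 'num' }

E → P L E: PREDICT = { 'a', 'num' }
E → f: PREDICT = { 'f' }
  'f' is in predict set, so this production goes in M[E, 'f']

M[E, 'f'] = E → f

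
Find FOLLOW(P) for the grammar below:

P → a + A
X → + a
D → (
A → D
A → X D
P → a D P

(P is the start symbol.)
To compute FOLLOW(P), find every occurrence of P on a right-hand side N → α P β: add FIRST(β) \ {ε}, and if β is empty or nullable also add FOLLOW(N). Iterate to a fixed point.

P is the start symbol, so $ ∈ FOLLOW(P).
In P → a D P: P is at the end; this adds FOLLOW(P) to itself — nothing new

Taking the union: FOLLOW(P) = { $ }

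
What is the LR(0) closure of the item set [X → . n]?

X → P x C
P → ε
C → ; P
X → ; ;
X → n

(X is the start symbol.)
To compute CLOSURE, for each item [A → α.Bβ] where B is a non-terminal, add [B → .γ] for all productions B → γ; repeat for the newly added items until nothing changes.

Start with: [X → . n]
The dot precedes the terminal n, so nothing is added.

CLOSURE = { [X → . n] }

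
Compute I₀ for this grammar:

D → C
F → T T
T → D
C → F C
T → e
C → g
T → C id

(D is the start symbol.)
{ [C → . F C], [C → . g], [D → . C], [D' → . D], [F → . T T], [T → . C id], [T → . D], [T → . e] }

First, augment the grammar with D' → D
I₀ = CLOSURE({ [D' → . D] }):
  [D' → . D] has the dot before D: add [D → . C]
  [D → . C] has the dot before C: add [C → . F C], [C → . g]
  [C → . F C] has the dot before F: add [F → . T T]
  [F → . T T] has the dot before T: add [T → . D], [T → . e], [T → . C id]
No further items can be added.

I₀ = { [C → . F C], [C → . g], [D → . C], [D' → . D], [F → . T T], [T → . C id], [T → . D], [T → . e] }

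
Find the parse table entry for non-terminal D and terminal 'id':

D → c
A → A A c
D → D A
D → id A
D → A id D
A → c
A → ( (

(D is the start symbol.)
To find M[D, 'id'], we find productions for D where 'id' is in the predict set (PREDICT(N → α) = (FIRST(α) \ {ε}) ∪ (FOLLOW(N) if α ⇒* ε)).

Relevant sets:
  FIRST(D) = { '(', 'c', 'id' }
  FIRST(A) = { '(', 'c' }

D → c: PREDICT = { 'c' }
D → D A: PREDICT = { '(', 'c', 'id' }
  'id' is in predict set, so this production goes in M[D, 'id']
D → id A: PREDICT = { 'id' }
  'id' is in predict set, so this production goes in M[D, 'id']
D → A id D: PREDICT = { '(', 'c' }

M[D, 'id'] = D → D A, D → id A  (a multiply-defined cell — the grammar is not LL(1))

Answer: D → D A, D → id A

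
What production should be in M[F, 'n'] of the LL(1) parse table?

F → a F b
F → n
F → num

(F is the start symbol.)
F → n

To find M[F, 'n'], we find productions for F where 'n' is in the predict set (PREDICT(N → α) = (FIRST(α) \ {ε}) ∪ (FOLLOW(N) if α ⇒* ε)).

F → a F b: PREDICT = { 'a' }
F → n: PREDICT = { 'n' }
  'n' is in predict set, so this production goes in M[F, 'n']
F → num: PREDICT = { 'num' }

M[F, 'n'] = F → n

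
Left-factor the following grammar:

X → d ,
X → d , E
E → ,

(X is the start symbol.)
X → d , X'
X' → ε
X' → E
E → ,

Left-factoring transforms A → αβ₁ | αβ₂ into A → αA' and A' → β₁ | β₂
(α is the longest common prefix among the alternatives). Repeat until
no nonterminal has two alternatives with a common prefix.

Round 1: X has alternatives sharing prefix 'd ,'. Introduce X': X → d , X'
  Add: X' → ε
  Add: X' → E

No remaining common prefixes — done.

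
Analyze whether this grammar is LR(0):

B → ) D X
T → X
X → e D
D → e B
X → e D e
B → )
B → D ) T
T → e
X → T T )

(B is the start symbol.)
A grammar is LR(0) if no state in the canonical LR(0) collection has:
  - both a shift item (dot before a terminal) and a complete item (shift-reduce conflict), or
  - two or more complete items (reduce-reduce conflict; the accept item [B' → B .] counts as a complete item here).

Augment with B' → B and build the canonical LR(0) collection (I0 = CLOSURE({[B' → . B]}), then GOTO on every symbol after a dot until no new states appear). It has 17 states:
  I0: { [B → . ) D X], [B → . )], [B → . D ) T], [B' → . B], [D → . e B] }  — shift
  I1: { [B → ) . D X], [B → ) .], [D → . e B] }  — shift, reduce
  I2: { [B' → B .] }  — accept
  I3: { [B → D . ) T] }  — shift
  I4: { [B → . ) D X], [B → . )], [B → . D ) T], [D → . e B], [D → e . B] }  — shift
  I5: { [D → e B .] }  — reduce
  I6: { [B → D ) . T], [T → . X], [T → . e], [X → . T T )], [X → . e D e], [X → . e D] }  — shift
  I7: { [B → D ) T .], [T → . X], [T → . e], [X → . T T )], [X → . e D e], [X → . e D], [X → T . T )] }  — shift, reduce
  I8: { [T → X .] }  — reduce
  I9: { [D → . e B], [T → e .], [X → e . D e], [X → e . D] }  — shift, reduce
  I10: { [X → e D . e], [X → e D .] }  — shift, reduce
  I11: { [X → e D e .] }  — reduce
  I12: { [T → . X], [T → . e], [X → . T T )], [X → . e D e], [X → . e D], [X → T . T )], [X → T T . )] }  — shift
  I13: { [X → T T ) .] }  — reduce
  I14: { [B → ) D . X], [T → . X], [T → . e], [X → . T T )], [X → . e D e], [X → . e D] }  — shift
  I15: { [T → . X], [T → . e], [X → . T T )], [X → . e D e], [X → . e D], [X → T . T )] }  — shift
  I16: { [B → ) D X .], [T → X .] }  — 2 reduces

Conflict in state I1:
  Shift-reduce conflict between [B → ) .] and [D → . e B]
So the grammar is NOT LR(0).

Answer: No. Shift-reduce conflict between [B → ) .] and [D → . e B]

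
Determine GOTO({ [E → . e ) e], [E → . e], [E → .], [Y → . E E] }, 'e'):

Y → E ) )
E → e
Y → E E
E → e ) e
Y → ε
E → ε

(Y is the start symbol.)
{ [E → e . ) e], [E → e .] }

GOTO(I, 'e') = CLOSURE({ [A → αX.β] : [A → α.Xβ] ∈ I, X = 'e' })

Items with dot before 'e', with the dot advanced:
  [E → . e] → [E → e .]
  [E → . e ) e] → [E → e . ) e]
Closure adds nothing (no advanced item has the dot before a non-terminal).

GOTO = { [E → e . ) e], [E → e .] }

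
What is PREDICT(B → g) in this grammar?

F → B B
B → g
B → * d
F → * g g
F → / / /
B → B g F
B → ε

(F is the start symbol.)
PREDICT(B → g) = (FIRST(RHS) \ {ε}) ∪ (FOLLOW(B) if ε ∈ FIRST(RHS), i.e. RHS ⇒* ε)
FIRST(g) = { 'g' }
ε ∉ FIRST(g), so FOLLOW(B) is not added.
PREDICT(B → g) = { 'g' }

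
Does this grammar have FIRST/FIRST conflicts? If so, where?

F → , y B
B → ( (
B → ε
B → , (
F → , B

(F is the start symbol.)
Productions for F:
  F → , y B: FIRST = { ',' }
  F → , B: FIRST = { ',' }
Productions for B:
  B → ( (: FIRST = { '(' }
  B → ε: FIRST = { ε }
  B → , (: FIRST = { ',' }

Conflict for F: F → , y B and F → , B
  Overlap: { ',' }

Answer: Yes. F → ',' y B / F → ',' B on { ',' }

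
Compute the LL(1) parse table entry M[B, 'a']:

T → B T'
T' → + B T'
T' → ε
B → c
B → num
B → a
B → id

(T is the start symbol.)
B → a

To find M[B, 'a'], we find productions for B where 'a' is in the predict set (PREDICT(N → α) = (FIRST(α) \ {ε}) ∪ (FOLLOW(N) if α ⇒* ε)).

B → c: PREDICT = { 'c' }
B → num: PREDICT = { 'num' }
B → a: PREDICT = { 'a' }
  'a' is in predict set, so this production goes in M[B, 'a']
B → id: PREDICT = { 'id' }

M[B, 'a'] = B → a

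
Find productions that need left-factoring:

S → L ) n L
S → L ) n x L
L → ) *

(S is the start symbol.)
Left-factoring is needed when two productions for the same non-terminal
share a common prefix on the right-hand side.

Productions for S:
  S → L ) n L
  S → L ) n x L

Found common prefix 'L ) n' in productions for S

Answer: Yes, S has productions with common prefix 'L ) n'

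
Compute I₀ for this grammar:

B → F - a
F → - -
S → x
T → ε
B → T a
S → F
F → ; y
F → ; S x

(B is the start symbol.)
{ [B → . F - a], [B → . T a], [B' → . B], [F → . - -], [F → . ; S x], [F → . ; y], [T → .] }

First, augment the grammar with B' → B
I₀ = CLOSURE({ [B' → . B] }):
  [B' → . B] has the dot before B: add [B → . F - a], [B → . T a]
  [B → . F - a] has the dot before F: add [F → . - -], [F → . ; y], [F → . ; S x]
  [B → . T a] has the dot before T: add [T → .]
No further items can be added.

I₀ = { [B → . F - a], [B → . T a], [B' → . B], [F → . - -], [F → . ; S x], [F → . ; y], [T → .] }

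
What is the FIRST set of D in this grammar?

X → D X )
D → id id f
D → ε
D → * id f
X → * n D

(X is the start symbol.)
To compute FIRST(D), examine every production with D on the left-hand side, reading each right-hand side left to right until a non-nullable symbol is reached.

From D → id id f:
  - id is a terminal: add 'id' and stop
From D → ε:
  - ε-production, so ε ∈ FIRST(D)
From D → * id f:
  - '*' is a terminal: add '*' and stop

Collecting: FIRST(D) = { '*', 'id', ε }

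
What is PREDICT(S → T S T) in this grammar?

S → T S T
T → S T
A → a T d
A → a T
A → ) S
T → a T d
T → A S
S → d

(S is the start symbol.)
PREDICT(S → T S T) = (FIRST(RHS) \ {ε}) ∪ (FOLLOW(S) if ε ∈ FIRST(RHS), i.e. RHS ⇒* ε)
FIRST(T) = { ')', 'a', 'd' }
FIRST(T S T) = { ')', 'a', 'd' }
ε ∉ FIRST(T S T), so FOLLOW(S) is not added.
PREDICT(S → T S T) = { ')', 'a', 'd' }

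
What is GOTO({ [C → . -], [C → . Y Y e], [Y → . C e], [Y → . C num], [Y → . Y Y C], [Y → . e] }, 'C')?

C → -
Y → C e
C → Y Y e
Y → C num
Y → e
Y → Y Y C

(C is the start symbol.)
{ [Y → C . e], [Y → C . num] }

GOTO(I, 'C') = CLOSURE({ [A → αX.β] : [A → α.Xβ] ∈ I, X = 'C' })

Items with dot before 'C', with the dot advanced:
  [Y → . C e] → [Y → C . e]
  [Y → . C num] → [Y → C . num]
Closure adds nothing (no advanced item has the dot before a non-terminal).

GOTO = { [Y → C . e], [Y → C . num] }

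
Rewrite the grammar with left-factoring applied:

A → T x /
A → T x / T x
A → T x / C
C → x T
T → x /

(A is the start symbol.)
A → T x / A'
A' → ε
A' → T x
A' → C
C → x T
T → x /

Left-factoring transforms A → αβ₁ | αβ₂ into A → αA' and A' → β₁ | β₂
(α is the longest common prefix among the alternatives). Repeat until
no nonterminal has two alternatives with a common prefix.

Round 1: A has alternatives sharing prefix 'T x /'. Introduce A': A → T x / A'
  Add: A' → ε
  Add: A' → T x
  Add: A' → C

No remaining common prefixes — done.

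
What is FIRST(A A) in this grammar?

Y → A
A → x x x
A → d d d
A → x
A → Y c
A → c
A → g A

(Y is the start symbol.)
{ 'c', 'd', 'g', 'x' }

FIRST sets of the non-terminals involved (from the grammar, by fixed-point iteration):
  FIRST(A) = { 'c', 'd', 'g', 'x' }

To compute FIRST(A A), process the symbols left to right:
Symbol A is a non-terminal. Add FIRST(A) \ {ε} = { 'c', 'd', 'g', 'x' }
A is not nullable (ε ∉ FIRST(A)), so stop here.
FIRST(A A) = { 'c', 'd', 'g', 'x' }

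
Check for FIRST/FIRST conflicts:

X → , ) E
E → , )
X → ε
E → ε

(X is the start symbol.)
No FIRST/FIRST conflicts.

A FIRST/FIRST conflict occurs when two productions N → α and N → β for the same non-terminal have FIRST(α) ∩ FIRST(β) ≠ ∅ (with ε ∈ FIRST of a nullable right-hand side, so two nullable alternatives also conflict).

Productions for X:
  X → , ) E: FIRST = { ',' }
  X → ε: FIRST = { ε }
Productions for E:
  E → , ): FIRST = { ',' }
  E → ε: FIRST = { ε }

All alternatives of each non-terminal have pairwise disjoint FIRST sets.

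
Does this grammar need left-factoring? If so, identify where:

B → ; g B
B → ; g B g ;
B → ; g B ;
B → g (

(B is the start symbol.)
Yes, B has productions with common prefix '; g B'

Left-factoring is needed when two productions for the same non-terminal
share a common prefix on the right-hand side.

Productions for B:
  B → ; g B
  B → ; g B g ;
  B → ; g B ;
  B → g (

Found common prefix '; g B' in productions for B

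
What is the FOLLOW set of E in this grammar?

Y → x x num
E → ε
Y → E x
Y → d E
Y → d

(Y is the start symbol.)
To compute FOLLOW(E), find every occurrence of E on a right-hand side N → α E β: add FIRST(β) \ {ε}, and if β is empty or nullable also add FOLLOW(N). Iterate to a fixed point.

In Y → E x: E is followed by x, add FIRST(x) \ {ε} = { 'x' }
In Y → d E: E is at the end, add FOLLOW(Y)

The FOLLOW sets referred to above (computed the same way, to a fixed point):
  FOLLOW(Y) = { $ }

Taking the union: FOLLOW(E) = { $, 'x' }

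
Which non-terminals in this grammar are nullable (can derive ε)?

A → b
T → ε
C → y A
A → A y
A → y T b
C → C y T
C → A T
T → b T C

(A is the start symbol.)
A non-terminal is nullable if it can derive ε (the empty string): either it has an ε-production, or it has a production whose right-hand side consists entirely of nullable non-terminals.

ε-productions: T → ε
So T is immediately nullable.
No further non-terminal can be added: every production for the remaining non-terminals contains a terminal or a non-nullable non-terminal.
Nullable = { 'T' }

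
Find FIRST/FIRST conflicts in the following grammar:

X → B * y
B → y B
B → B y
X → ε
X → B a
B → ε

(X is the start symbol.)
Yes. X → B '*' y / X → B a on { 'y' }; B → y B / B → B y on { 'y' }

FIRST sets of the non-terminals at (or reachable through a nullable prefix from) the front of some alternative:
  FIRST(B) = { 'y', ε }

Productions for X:
  X → B * y: FIRST = { '*', 'y' }
  X → ε: FIRST = { ε }
  X → B a: FIRST = { 'a', 'y' }
Productions for B:
  B → y B: FIRST = { 'y' }
  B → B y: FIRST = { 'y' }
  B → ε: FIRST = { ε }

Conflict for X: X → B * y and X → B a
  Overlap: { 'y' }
Conflict for B: B → y B and B → B y
  Overlap: { 'y' }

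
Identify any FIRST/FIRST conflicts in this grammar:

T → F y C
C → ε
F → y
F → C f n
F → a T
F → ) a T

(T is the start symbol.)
A FIRST/FIRST conflict occurs when two productions N → α and N → β for the same non-terminal have FIRST(α) ∩ FIRST(β) ≠ ∅ (with ε ∈ FIRST of a nullable right-hand side, so two nullable alternatives also conflict).

FIRST sets of the non-terminals at (or reachable through a nullable prefix from) the front of some alternative:
  FIRST(C) = { ε }

Productions for F:
  F → y: FIRST = { 'y' }
  F → C f n: FIRST = { 'f' }
  F → a T: FIRST = { 'a' }
  F → ) a T: FIRST = { ')' }
T, C have only one production, so no FIRST/FIRST conflict is possible there.

All alternatives of each non-terminal have pairwise disjoint FIRST sets.

Answer: No FIRST/FIRST conflicts.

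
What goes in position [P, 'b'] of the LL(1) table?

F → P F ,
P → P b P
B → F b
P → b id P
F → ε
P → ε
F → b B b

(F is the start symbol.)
P → P b P, P → b id P, P → ε

To find M[P, 'b'], we find productions for P where 'b' is in the predict set (PREDICT(N → α) = (FIRST(α) \ {ε}) ∪ (FOLLOW(N) if α ⇒* ε)).

Relevant sets:
  FIRST(P) = { 'b', ε }
  FOLLOW(P) = { ',', 'b' }

P → P b P: PREDICT = { 'b' }
  'b' is in predict set, so this production goes in M[P, 'b']
P → b id P: PREDICT = { 'b' }
  'b' is in predict set, so this production goes in M[P, 'b']
P → ε: PREDICT = { ',', 'b' }
  'b' is in predict set, so this production goes in M[P, 'b']

M[P, 'b'] = P → P b P, P → b id P, P → ε  (a multiply-defined cell — the grammar is not LL(1))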